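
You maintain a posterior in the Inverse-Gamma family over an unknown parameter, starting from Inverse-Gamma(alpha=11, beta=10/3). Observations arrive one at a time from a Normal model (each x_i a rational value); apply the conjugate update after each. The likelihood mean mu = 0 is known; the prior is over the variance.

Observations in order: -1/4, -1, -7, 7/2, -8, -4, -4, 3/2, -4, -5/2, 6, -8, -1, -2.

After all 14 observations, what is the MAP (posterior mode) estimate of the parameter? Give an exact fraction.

14135/1824

obs 1: x=-1/4 → posterior Inverse-Gamma(23/2, 323/96)
obs 2: x=-1 → posterior Inverse-Gamma(12, 371/96)
obs 3: x=-7 → posterior Inverse-Gamma(25/2, 2723/96)
obs 4: x=7/2 → posterior Inverse-Gamma(13, 3311/96)
obs 5: x=-8 → posterior Inverse-Gamma(27/2, 6383/96)
obs 6: x=-4 → posterior Inverse-Gamma(14, 7151/96)
obs 7: x=-4 → posterior Inverse-Gamma(29/2, 7919/96)
obs 8: x=3/2 → posterior Inverse-Gamma(15, 8027/96)
obs 9: x=-4 → posterior Inverse-Gamma(31/2, 8795/96)
obs 10: x=-5/2 → posterior Inverse-Gamma(16, 9095/96)
obs 11: x=6 → posterior Inverse-Gamma(33/2, 10823/96)
obs 12: x=-8 → posterior Inverse-Gamma(17, 13895/96)
obs 13: x=-1 → posterior Inverse-Gamma(35/2, 13943/96)
obs 14: x=-2 → posterior Inverse-Gamma(18, 14135/96)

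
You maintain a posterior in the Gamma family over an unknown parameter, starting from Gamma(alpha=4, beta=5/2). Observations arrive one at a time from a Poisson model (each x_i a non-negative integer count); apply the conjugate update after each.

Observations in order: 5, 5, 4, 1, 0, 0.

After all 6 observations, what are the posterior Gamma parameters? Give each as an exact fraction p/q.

obs 1: x=5 → posterior Gamma(9, 7/2)
obs 2: x=5 → posterior Gamma(14, 9/2)
obs 3: x=4 → posterior Gamma(18, 11/2)
obs 4: x=1 → posterior Gamma(19, 13/2)
obs 5: x=0 → posterior Gamma(19, 15/2)
obs 6: x=0 → posterior Gamma(19, 17/2)

alpha=19, beta=17/2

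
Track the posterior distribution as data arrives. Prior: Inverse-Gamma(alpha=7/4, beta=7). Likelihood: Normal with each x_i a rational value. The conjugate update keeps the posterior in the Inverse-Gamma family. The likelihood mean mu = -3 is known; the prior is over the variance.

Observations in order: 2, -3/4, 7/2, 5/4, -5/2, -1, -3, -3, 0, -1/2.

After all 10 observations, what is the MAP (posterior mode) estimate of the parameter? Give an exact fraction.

obs 1: x=2 → posterior Inverse-Gamma(9/4, 39/2)
obs 2: x=-3/4 → posterior Inverse-Gamma(11/4, 705/32)
obs 3: x=7/2 → posterior Inverse-Gamma(13/4, 1381/32)
obs 4: x=5/4 → posterior Inverse-Gamma(15/4, 835/16)
obs 5: x=-5/2 → posterior Inverse-Gamma(17/4, 837/16)
obs 6: x=-1 → posterior Inverse-Gamma(19/4, 869/16)
obs 7: x=-3 → posterior Inverse-Gamma(21/4, 869/16)
obs 8: x=-3 → posterior Inverse-Gamma(23/4, 869/16)
obs 9: x=0 → posterior Inverse-Gamma(25/4, 941/16)
obs 10: x=-1/2 → posterior Inverse-Gamma(27/4, 991/16)

991/124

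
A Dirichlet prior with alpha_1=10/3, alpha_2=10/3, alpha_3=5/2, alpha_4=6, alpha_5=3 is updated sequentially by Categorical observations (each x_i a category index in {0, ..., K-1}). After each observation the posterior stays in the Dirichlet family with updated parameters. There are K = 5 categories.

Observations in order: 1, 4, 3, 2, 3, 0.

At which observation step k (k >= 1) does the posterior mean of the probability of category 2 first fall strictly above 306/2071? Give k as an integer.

obs 1: x=1 → posterior Dirichlet(10/3, 13/3, 5/2, 6, 3)
obs 2: x=4 → posterior Dirichlet(10/3, 13/3, 5/2, 6, 4)
obs 3: x=3 → posterior Dirichlet(10/3, 13/3, 5/2, 7, 4)
obs 4: x=2 → posterior Dirichlet(10/3, 13/3, 7/2, 7, 4)
obs 5: x=3 → posterior Dirichlet(10/3, 13/3, 7/2, 8, 4)
obs 6: x=0 → posterior Dirichlet(13/3, 13/3, 7/2, 8, 4)

k = 4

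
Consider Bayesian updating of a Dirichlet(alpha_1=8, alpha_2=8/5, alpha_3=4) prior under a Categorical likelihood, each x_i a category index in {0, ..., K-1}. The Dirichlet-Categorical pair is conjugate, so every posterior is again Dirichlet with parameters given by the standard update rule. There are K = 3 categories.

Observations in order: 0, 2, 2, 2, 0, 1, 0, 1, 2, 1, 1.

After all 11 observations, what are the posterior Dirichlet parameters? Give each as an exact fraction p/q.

obs 1: x=0 → posterior Dirichlet(9, 8/5, 4)
obs 2: x=2 → posterior Dirichlet(9, 8/5, 5)
obs 3: x=2 → posterior Dirichlet(9, 8/5, 6)
obs 4: x=2 → posterior Dirichlet(9, 8/5, 7)
obs 5: x=0 → posterior Dirichlet(10, 8/5, 7)
obs 6: x=1 → posterior Dirichlet(10, 13/5, 7)
obs 7: x=0 → posterior Dirichlet(11, 13/5, 7)
obs 8: x=1 → posterior Dirichlet(11, 18/5, 7)
obs 9: x=2 → posterior Dirichlet(11, 18/5, 8)
obs 10: x=1 → posterior Dirichlet(11, 23/5, 8)
obs 11: x=1 → posterior Dirichlet(11, 28/5, 8)

alpha_1=11, alpha_2=28/5, alpha_3=8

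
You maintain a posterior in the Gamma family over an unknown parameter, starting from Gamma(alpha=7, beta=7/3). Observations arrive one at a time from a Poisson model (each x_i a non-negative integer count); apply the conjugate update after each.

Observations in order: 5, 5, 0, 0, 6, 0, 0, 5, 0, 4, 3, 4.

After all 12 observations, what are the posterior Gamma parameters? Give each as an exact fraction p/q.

obs 1: x=5 → posterior Gamma(12, 10/3)
obs 2: x=5 → posterior Gamma(17, 13/3)
obs 3: x=0 → posterior Gamma(17, 16/3)
obs 4: x=0 → posterior Gamma(17, 19/3)
obs 5: x=6 → posterior Gamma(23, 22/3)
obs 6: x=0 → posterior Gamma(23, 25/3)
obs 7: x=0 → posterior Gamma(23, 28/3)
obs 8: x=5 → posterior Gamma(28, 31/3)
obs 9: x=0 → posterior Gamma(28, 34/3)
obs 10: x=4 → posterior Gamma(32, 37/3)
obs 11: x=3 → posterior Gamma(35, 40/3)
obs 12: x=4 → posterior Gamma(39, 43/3)

alpha=39, beta=43/3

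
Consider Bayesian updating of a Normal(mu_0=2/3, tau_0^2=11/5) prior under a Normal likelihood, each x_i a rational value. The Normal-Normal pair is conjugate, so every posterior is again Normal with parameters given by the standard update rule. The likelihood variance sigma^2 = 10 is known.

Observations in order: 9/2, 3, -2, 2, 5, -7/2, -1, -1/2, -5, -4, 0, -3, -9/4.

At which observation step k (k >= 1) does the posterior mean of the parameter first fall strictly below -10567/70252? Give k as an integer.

obs 1: x=9/2 → posterior Normal(497/366, 110/61)
obs 2: x=3 → posterior Normal(695/432, 55/36)
obs 3: x=-2 → posterior Normal(563/498, 110/83)
obs 4: x=2 → posterior Normal(695/564, 55/47)
obs 5: x=5 → posterior Normal(205/126, 22/21)
obs 6: x=-7/2 → posterior Normal(397/348, 55/58)
obs 7: x=-1 → posterior Normal(364/381, 110/127)
obs 8: x=-1/2 → posterior Normal(695/828, 55/69)
obs 9: x=-5 → posterior Normal(365/894, 110/149)
obs 10: x=-4 → posterior Normal(101/960, 11/16)
obs 11: x=0 → posterior Normal(101/1026, 110/171)
obs 12: x=-3 → posterior Normal(-97/1092, 55/91)
obs 13: x=-9/4 → posterior Normal(-491/2316, 110/193)

k = 13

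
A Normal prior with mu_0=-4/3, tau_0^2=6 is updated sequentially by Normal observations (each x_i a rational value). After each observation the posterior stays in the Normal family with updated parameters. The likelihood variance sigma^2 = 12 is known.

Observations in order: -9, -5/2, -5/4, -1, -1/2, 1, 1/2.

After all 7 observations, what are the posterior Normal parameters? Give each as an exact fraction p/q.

mu_0=-185/108, tau_0^2=4/3

obs 1: x=-9 → posterior Normal(-35/9, 4)
obs 2: x=-5/2 → posterior Normal(-85/24, 3)
obs 3: x=-5/4 → posterior Normal(-37/12, 12/5)
obs 4: x=-1 → posterior Normal(-197/72, 2)
obs 5: x=-1/2 → posterior Normal(-29/12, 12/7)
obs 6: x=1 → posterior Normal(-191/96, 3/2)
obs 7: x=1/2 → posterior Normal(-185/108, 4/3)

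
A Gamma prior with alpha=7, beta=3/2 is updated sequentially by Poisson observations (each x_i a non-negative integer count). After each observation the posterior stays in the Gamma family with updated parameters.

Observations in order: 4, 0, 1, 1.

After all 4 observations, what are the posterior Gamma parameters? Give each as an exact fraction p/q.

obs 1: x=4 → posterior Gamma(11, 5/2)
obs 2: x=0 → posterior Gamma(11, 7/2)
obs 3: x=1 → posterior Gamma(12, 9/2)
obs 4: x=1 → posterior Gamma(13, 11/2)

alpha=13, beta=11/2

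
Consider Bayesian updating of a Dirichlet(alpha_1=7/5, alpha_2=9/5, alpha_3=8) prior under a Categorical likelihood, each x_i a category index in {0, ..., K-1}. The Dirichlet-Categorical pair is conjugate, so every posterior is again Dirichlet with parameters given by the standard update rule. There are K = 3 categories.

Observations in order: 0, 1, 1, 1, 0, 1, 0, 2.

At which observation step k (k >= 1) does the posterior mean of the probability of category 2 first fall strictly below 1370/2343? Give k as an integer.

obs 1: x=0 → posterior Dirichlet(12/5, 9/5, 8)
obs 2: x=1 → posterior Dirichlet(12/5, 14/5, 8)
obs 3: x=1 → posterior Dirichlet(12/5, 19/5, 8)
obs 4: x=1 → posterior Dirichlet(12/5, 24/5, 8)
obs 5: x=0 → posterior Dirichlet(17/5, 24/5, 8)
obs 6: x=1 → posterior Dirichlet(17/5, 29/5, 8)
obs 7: x=0 → posterior Dirichlet(22/5, 29/5, 8)
obs 8: x=2 → posterior Dirichlet(22/5, 29/5, 9)

k = 3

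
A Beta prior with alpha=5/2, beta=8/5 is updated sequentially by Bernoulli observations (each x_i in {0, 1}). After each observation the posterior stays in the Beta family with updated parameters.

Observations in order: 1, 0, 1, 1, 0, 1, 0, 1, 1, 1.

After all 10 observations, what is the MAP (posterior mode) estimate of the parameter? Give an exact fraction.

85/121

obs 1: x=1 → posterior Beta(7/2, 8/5)
obs 2: x=0 → posterior Beta(7/2, 13/5)
obs 3: x=1 → posterior Beta(9/2, 13/5)
obs 4: x=1 → posterior Beta(11/2, 13/5)
obs 5: x=0 → posterior Beta(11/2, 18/5)
obs 6: x=1 → posterior Beta(13/2, 18/5)
obs 7: x=0 → posterior Beta(13/2, 23/5)
obs 8: x=1 → posterior Beta(15/2, 23/5)
obs 9: x=1 → posterior Beta(17/2, 23/5)
obs 10: x=1 → posterior Beta(19/2, 23/5)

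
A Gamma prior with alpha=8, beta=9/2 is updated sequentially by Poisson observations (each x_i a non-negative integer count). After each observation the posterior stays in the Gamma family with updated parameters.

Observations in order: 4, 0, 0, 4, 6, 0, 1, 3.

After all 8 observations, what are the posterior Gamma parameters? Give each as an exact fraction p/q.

obs 1: x=4 → posterior Gamma(12, 11/2)
obs 2: x=0 → posterior Gamma(12, 13/2)
obs 3: x=0 → posterior Gamma(12, 15/2)
obs 4: x=4 → posterior Gamma(16, 17/2)
obs 5: x=6 → posterior Gamma(22, 19/2)
obs 6: x=0 → posterior Gamma(22, 21/2)
obs 7: x=1 → posterior Gamma(23, 23/2)
obs 8: x=3 → posterior Gamma(26, 25/2)

alpha=26, beta=25/2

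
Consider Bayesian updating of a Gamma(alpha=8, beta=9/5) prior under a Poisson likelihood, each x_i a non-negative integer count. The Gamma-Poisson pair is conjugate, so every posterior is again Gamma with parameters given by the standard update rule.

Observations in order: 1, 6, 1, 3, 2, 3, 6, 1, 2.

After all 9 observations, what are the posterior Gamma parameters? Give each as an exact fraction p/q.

alpha=33, beta=54/5

obs 1: x=1 → posterior Gamma(9, 14/5)
obs 2: x=6 → posterior Gamma(15, 19/5)
obs 3: x=1 → posterior Gamma(16, 24/5)
obs 4: x=3 → posterior Gamma(19, 29/5)
obs 5: x=2 → posterior Gamma(21, 34/5)
obs 6: x=3 → posterior Gamma(24, 39/5)
obs 7: x=6 → posterior Gamma(30, 44/5)
obs 8: x=1 → posterior Gamma(31, 49/5)
obs 9: x=2 → posterior Gamma(33, 54/5)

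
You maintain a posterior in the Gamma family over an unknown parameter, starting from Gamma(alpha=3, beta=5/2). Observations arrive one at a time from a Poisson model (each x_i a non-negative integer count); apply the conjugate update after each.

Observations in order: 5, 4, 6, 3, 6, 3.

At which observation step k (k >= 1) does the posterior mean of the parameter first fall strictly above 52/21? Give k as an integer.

k = 2

obs 1: x=5 → posterior Gamma(8, 7/2)
obs 2: x=4 → posterior Gamma(12, 9/2)
obs 3: x=6 → posterior Gamma(18, 11/2)
obs 4: x=3 → posterior Gamma(21, 13/2)
obs 5: x=6 → posterior Gamma(27, 15/2)
obs 6: x=3 → posterior Gamma(30, 17/2)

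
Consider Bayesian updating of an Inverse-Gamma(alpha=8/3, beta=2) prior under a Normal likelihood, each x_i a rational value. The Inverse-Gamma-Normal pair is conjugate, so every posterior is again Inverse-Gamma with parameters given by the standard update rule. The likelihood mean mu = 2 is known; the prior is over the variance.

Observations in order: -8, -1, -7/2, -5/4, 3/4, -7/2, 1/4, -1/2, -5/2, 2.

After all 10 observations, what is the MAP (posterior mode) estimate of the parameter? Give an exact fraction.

10329/832

obs 1: x=-8 → posterior Inverse-Gamma(19/6, 52)
obs 2: x=-1 → posterior Inverse-Gamma(11/3, 113/2)
obs 3: x=-7/2 → posterior Inverse-Gamma(25/6, 573/8)
obs 4: x=-5/4 → posterior Inverse-Gamma(14/3, 2461/32)
obs 5: x=3/4 → posterior Inverse-Gamma(31/6, 1243/16)
obs 6: x=-7/2 → posterior Inverse-Gamma(17/3, 1485/16)
obs 7: x=1/4 → posterior Inverse-Gamma(37/6, 3019/32)
obs 8: x=-1/2 → posterior Inverse-Gamma(20/3, 3119/32)
obs 9: x=-5/2 → posterior Inverse-Gamma(43/6, 3443/32)
obs 10: x=2 → posterior Inverse-Gamma(23/3, 3443/32)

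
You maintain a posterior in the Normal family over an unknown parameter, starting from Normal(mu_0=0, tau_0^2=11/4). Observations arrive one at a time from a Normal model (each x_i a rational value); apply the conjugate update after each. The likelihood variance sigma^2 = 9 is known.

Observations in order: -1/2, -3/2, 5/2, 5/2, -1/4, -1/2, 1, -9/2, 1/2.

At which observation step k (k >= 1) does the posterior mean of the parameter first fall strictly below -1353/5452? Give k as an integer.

obs 1: x=-1/2 → posterior Normal(-11/94, 99/47)
obs 2: x=-3/2 → posterior Normal(-11/29, 99/58)
obs 3: x=5/2 → posterior Normal(11/138, 33/23)
obs 4: x=5/2 → posterior Normal(33/80, 99/80)
obs 5: x=-1/4 → posterior Normal(121/364, 99/91)
obs 6: x=-1/2 → posterior Normal(33/136, 33/34)
obs 7: x=1 → posterior Normal(143/452, 99/113)
obs 8: x=-9/2 → posterior Normal(-55/496, 99/124)
obs 9: x=1/2 → posterior Normal(-11/180, 11/15)

k = 2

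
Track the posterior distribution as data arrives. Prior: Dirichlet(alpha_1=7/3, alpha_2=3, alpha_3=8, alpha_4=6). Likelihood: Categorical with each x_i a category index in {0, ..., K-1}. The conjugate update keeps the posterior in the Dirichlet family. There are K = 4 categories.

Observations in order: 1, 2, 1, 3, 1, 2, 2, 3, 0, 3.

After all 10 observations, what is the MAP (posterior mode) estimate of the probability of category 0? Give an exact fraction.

obs 1: x=1 → posterior Dirichlet(7/3, 4, 8, 6)
obs 2: x=2 → posterior Dirichlet(7/3, 4, 9, 6)
obs 3: x=1 → posterior Dirichlet(7/3, 5, 9, 6)
obs 4: x=3 → posterior Dirichlet(7/3, 5, 9, 7)
obs 5: x=1 → posterior Dirichlet(7/3, 6, 9, 7)
obs 6: x=2 → posterior Dirichlet(7/3, 6, 10, 7)
obs 7: x=2 → posterior Dirichlet(7/3, 6, 11, 7)
obs 8: x=3 → posterior Dirichlet(7/3, 6, 11, 8)
obs 9: x=0 → posterior Dirichlet(10/3, 6, 11, 8)
obs 10: x=3 → posterior Dirichlet(10/3, 6, 11, 9)

7/76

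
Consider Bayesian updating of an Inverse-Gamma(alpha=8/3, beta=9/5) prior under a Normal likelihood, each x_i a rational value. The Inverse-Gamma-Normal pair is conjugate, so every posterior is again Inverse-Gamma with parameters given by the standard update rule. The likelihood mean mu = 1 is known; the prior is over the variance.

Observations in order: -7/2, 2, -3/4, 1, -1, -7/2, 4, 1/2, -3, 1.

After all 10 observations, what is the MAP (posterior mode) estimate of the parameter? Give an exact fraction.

18579/4160

obs 1: x=-7/2 → posterior Inverse-Gamma(19/6, 477/40)
obs 2: x=2 → posterior Inverse-Gamma(11/3, 497/40)
obs 3: x=-3/4 → posterior Inverse-Gamma(25/6, 2233/160)
obs 4: x=1 → posterior Inverse-Gamma(14/3, 2233/160)
obs 5: x=-1 → posterior Inverse-Gamma(31/6, 2553/160)
obs 6: x=-7/2 → posterior Inverse-Gamma(17/3, 4173/160)
obs 7: x=4 → posterior Inverse-Gamma(37/6, 4893/160)
obs 8: x=1/2 → posterior Inverse-Gamma(20/3, 4913/160)
obs 9: x=-3 → posterior Inverse-Gamma(43/6, 6193/160)
obs 10: x=1 → posterior Inverse-Gamma(23/3, 6193/160)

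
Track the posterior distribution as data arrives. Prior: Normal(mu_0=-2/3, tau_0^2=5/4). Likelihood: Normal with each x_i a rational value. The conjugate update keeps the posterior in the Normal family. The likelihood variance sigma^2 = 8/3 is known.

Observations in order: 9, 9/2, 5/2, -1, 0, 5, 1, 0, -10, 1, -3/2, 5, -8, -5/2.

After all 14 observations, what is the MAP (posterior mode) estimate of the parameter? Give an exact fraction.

161/726

obs 1: x=9 → posterior Normal(341/141, 40/47)
obs 2: x=9/2 → posterior Normal(1087/372, 20/31)
obs 3: x=5/2 → posterior Normal(656/231, 40/77)
obs 4: x=-1 → posterior Normal(611/276, 10/23)
obs 5: x=0 → posterior Normal(611/321, 40/107)
obs 6: x=5 → posterior Normal(418/183, 20/61)
obs 7: x=1 → posterior Normal(881/411, 40/137)
obs 8: x=0 → posterior Normal(881/456, 5/19)
obs 9: x=-10 → posterior Normal(431/501, 40/167)
obs 10: x=1 → posterior Normal(34/39, 20/91)
obs 11: x=-3/2 → posterior Normal(817/1182, 40/197)
obs 12: x=5 → posterior Normal(1267/1272, 10/53)
obs 13: x=-8 → posterior Normal(547/1362, 40/227)
obs 14: x=-5/2 → posterior Normal(161/726, 20/121)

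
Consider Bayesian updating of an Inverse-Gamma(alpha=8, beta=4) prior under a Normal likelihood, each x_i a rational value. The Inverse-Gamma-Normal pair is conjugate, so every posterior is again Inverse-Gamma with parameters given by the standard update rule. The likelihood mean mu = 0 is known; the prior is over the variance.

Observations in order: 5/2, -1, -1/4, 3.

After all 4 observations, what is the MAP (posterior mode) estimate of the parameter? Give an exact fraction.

obs 1: x=5/2 → posterior Inverse-Gamma(17/2, 57/8)
obs 2: x=-1 → posterior Inverse-Gamma(9, 61/8)
obs 3: x=-1/4 → posterior Inverse-Gamma(19/2, 245/32)
obs 4: x=3 → posterior Inverse-Gamma(10, 389/32)

389/352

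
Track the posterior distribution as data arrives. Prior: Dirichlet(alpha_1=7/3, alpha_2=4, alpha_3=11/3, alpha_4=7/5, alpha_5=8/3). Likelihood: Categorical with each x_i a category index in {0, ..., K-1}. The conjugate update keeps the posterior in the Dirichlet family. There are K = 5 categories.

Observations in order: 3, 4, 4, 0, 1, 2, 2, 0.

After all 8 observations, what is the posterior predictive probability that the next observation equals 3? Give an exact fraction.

36/331

obs 1: x=3 → posterior Dirichlet(7/3, 4, 11/3, 12/5, 8/3)
obs 2: x=4 → posterior Dirichlet(7/3, 4, 11/3, 12/5, 11/3)
obs 3: x=4 → posterior Dirichlet(7/3, 4, 11/3, 12/5, 14/3)
obs 4: x=0 → posterior Dirichlet(10/3, 4, 11/3, 12/5, 14/3)
obs 5: x=1 → posterior Dirichlet(10/3, 5, 11/3, 12/5, 14/3)
obs 6: x=2 → posterior Dirichlet(10/3, 5, 14/3, 12/5, 14/3)
obs 7: x=2 → posterior Dirichlet(10/3, 5, 17/3, 12/5, 14/3)
obs 8: x=0 → posterior Dirichlet(13/3, 5, 17/3, 12/5, 14/3)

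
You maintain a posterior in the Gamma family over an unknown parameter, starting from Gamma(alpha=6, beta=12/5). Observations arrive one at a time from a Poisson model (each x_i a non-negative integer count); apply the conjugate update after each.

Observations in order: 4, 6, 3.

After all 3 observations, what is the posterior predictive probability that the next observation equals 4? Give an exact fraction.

7178039879240891868219068955215625/41538374868278621028243970633760768

obs 1: x=4 → posterior Gamma(10, 17/5)
obs 2: x=6 → posterior Gamma(16, 22/5)
obs 3: x=3 → posterior Gamma(19, 27/5)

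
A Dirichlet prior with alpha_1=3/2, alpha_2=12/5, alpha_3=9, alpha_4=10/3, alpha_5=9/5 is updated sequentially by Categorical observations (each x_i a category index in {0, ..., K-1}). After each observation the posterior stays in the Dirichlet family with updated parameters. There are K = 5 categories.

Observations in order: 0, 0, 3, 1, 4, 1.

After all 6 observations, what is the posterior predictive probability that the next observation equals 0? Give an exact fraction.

obs 1: x=0 → posterior Dirichlet(5/2, 12/5, 9, 10/3, 9/5)
obs 2: x=0 → posterior Dirichlet(7/2, 12/5, 9, 10/3, 9/5)
obs 3: x=3 → posterior Dirichlet(7/2, 12/5, 9, 13/3, 9/5)
obs 4: x=1 → posterior Dirichlet(7/2, 17/5, 9, 13/3, 9/5)
obs 5: x=4 → posterior Dirichlet(7/2, 17/5, 9, 13/3, 14/5)
obs 6: x=1 → posterior Dirichlet(7/2, 22/5, 9, 13/3, 14/5)

15/103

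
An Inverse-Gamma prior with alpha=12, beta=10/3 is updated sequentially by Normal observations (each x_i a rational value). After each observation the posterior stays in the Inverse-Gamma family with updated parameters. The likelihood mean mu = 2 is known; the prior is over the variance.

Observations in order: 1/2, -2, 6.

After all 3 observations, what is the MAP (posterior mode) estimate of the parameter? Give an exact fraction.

491/348

obs 1: x=1/2 → posterior Inverse-Gamma(25/2, 107/24)
obs 2: x=-2 → posterior Inverse-Gamma(13, 299/24)
obs 3: x=6 → posterior Inverse-Gamma(27/2, 491/24)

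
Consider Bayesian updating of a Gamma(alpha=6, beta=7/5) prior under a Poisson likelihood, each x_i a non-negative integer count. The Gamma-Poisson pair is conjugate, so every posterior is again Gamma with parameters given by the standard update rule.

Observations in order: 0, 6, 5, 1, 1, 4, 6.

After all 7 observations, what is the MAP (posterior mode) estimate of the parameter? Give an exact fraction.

10/3

obs 1: x=0 → posterior Gamma(6, 12/5)
obs 2: x=6 → posterior Gamma(12, 17/5)
obs 3: x=5 → posterior Gamma(17, 22/5)
obs 4: x=1 → posterior Gamma(18, 27/5)
obs 5: x=1 → posterior Gamma(19, 32/5)
obs 6: x=4 → posterior Gamma(23, 37/5)
obs 7: x=6 → posterior Gamma(29, 42/5)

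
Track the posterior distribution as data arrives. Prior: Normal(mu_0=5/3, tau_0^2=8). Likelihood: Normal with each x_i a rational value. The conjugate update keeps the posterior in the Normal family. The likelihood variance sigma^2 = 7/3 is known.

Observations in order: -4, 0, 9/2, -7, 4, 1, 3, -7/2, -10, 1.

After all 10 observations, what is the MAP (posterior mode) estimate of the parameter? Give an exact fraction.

-757/741

obs 1: x=-4 → posterior Normal(-253/93, 56/31)
obs 2: x=0 → posterior Normal(-23/15, 56/55)
obs 3: x=9/2 → posterior Normal(71/237, 56/79)
obs 4: x=-7 → posterior Normal(-433/309, 56/103)
obs 5: x=4 → posterior Normal(-145/381, 56/127)
obs 6: x=1 → posterior Normal(-73/453, 56/151)
obs 7: x=3 → posterior Normal(143/525, 8/25)
obs 8: x=-7/2 → posterior Normal(-109/597, 56/199)
obs 9: x=-10 → posterior Normal(-829/669, 56/223)
obs 10: x=1 → posterior Normal(-757/741, 56/247)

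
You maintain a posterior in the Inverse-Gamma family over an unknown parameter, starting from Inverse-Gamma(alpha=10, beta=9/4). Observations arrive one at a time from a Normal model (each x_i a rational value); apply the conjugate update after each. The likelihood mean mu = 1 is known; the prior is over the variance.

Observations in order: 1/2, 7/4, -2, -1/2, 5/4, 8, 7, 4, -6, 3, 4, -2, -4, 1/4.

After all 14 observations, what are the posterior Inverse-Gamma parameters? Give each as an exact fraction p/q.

alpha=17, beta=3315/32

obs 1: x=1/2 → posterior Inverse-Gamma(21/2, 19/8)
obs 2: x=7/4 → posterior Inverse-Gamma(11, 85/32)
obs 3: x=-2 → posterior Inverse-Gamma(23/2, 229/32)
obs 4: x=-1/2 → posterior Inverse-Gamma(12, 265/32)
obs 5: x=5/4 → posterior Inverse-Gamma(25/2, 133/16)
obs 6: x=8 → posterior Inverse-Gamma(13, 525/16)
obs 7: x=7 → posterior Inverse-Gamma(27/2, 813/16)
obs 8: x=4 → posterior Inverse-Gamma(14, 885/16)
obs 9: x=-6 → posterior Inverse-Gamma(29/2, 1277/16)
obs 10: x=3 → posterior Inverse-Gamma(15, 1309/16)
obs 11: x=4 → posterior Inverse-Gamma(31/2, 1381/16)
obs 12: x=-2 → posterior Inverse-Gamma(16, 1453/16)
obs 13: x=-4 → posterior Inverse-Gamma(33/2, 1653/16)
obs 14: x=1/4 → posterior Inverse-Gamma(17, 3315/32)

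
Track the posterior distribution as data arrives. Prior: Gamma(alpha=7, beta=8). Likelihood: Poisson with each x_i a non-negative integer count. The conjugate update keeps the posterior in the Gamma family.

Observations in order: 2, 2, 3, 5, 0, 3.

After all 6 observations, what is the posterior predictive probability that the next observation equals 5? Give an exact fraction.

215744955401509182468863819776/11363025732319056987762451171875

obs 1: x=2 → posterior Gamma(9, 9)
obs 2: x=2 → posterior Gamma(11, 10)
obs 3: x=3 → posterior Gamma(14, 11)
obs 4: x=5 → posterior Gamma(19, 12)
obs 5: x=0 → posterior Gamma(19, 13)
obs 6: x=3 → posterior Gamma(22, 14)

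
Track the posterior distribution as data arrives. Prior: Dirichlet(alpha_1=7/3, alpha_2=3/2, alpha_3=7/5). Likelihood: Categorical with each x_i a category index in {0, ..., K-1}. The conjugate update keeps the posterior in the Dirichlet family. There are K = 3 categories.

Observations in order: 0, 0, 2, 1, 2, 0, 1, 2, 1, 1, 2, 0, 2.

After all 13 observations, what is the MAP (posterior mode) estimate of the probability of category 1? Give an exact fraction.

obs 1: x=0 → posterior Dirichlet(10/3, 3/2, 7/5)
obs 2: x=0 → posterior Dirichlet(13/3, 3/2, 7/5)
obs 3: x=2 → posterior Dirichlet(13/3, 3/2, 12/5)
obs 4: x=1 → posterior Dirichlet(13/3, 5/2, 12/5)
obs 5: x=2 → posterior Dirichlet(13/3, 5/2, 17/5)
obs 6: x=0 → posterior Dirichlet(16/3, 5/2, 17/5)
obs 7: x=1 → posterior Dirichlet(16/3, 7/2, 17/5)
obs 8: x=2 → posterior Dirichlet(16/3, 7/2, 22/5)
obs 9: x=1 → posterior Dirichlet(16/3, 9/2, 22/5)
obs 10: x=1 → posterior Dirichlet(16/3, 11/2, 22/5)
obs 11: x=2 → posterior Dirichlet(16/3, 11/2, 27/5)
obs 12: x=0 → posterior Dirichlet(19/3, 11/2, 27/5)
obs 13: x=2 → posterior Dirichlet(19/3, 11/2, 32/5)

135/457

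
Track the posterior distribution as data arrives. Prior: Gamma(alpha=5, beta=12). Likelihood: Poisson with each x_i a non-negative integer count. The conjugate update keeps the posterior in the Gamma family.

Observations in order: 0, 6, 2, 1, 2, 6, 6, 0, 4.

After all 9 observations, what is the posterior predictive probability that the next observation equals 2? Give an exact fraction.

6139580332502008104988027914307866494037123/24937819669491996988681287340833426787794944

obs 1: x=0 → posterior Gamma(5, 13)
obs 2: x=6 → posterior Gamma(11, 14)
obs 3: x=2 → posterior Gamma(13, 15)
obs 4: x=1 → posterior Gamma(14, 16)
obs 5: x=2 → posterior Gamma(16, 17)
obs 6: x=6 → posterior Gamma(22, 18)
obs 7: x=6 → posterior Gamma(28, 19)
obs 8: x=0 → posterior Gamma(28, 20)
obs 9: x=4 → posterior Gamma(32, 21)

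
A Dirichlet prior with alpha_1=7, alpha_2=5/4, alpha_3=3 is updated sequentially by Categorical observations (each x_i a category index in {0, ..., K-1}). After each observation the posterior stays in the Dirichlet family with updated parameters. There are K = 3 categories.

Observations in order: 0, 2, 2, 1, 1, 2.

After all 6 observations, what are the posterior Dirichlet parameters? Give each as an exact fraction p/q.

alpha_1=8, alpha_2=13/4, alpha_3=6

obs 1: x=0 → posterior Dirichlet(8, 5/4, 3)
obs 2: x=2 → posterior Dirichlet(8, 5/4, 4)
obs 3: x=2 → posterior Dirichlet(8, 5/4, 5)
obs 4: x=1 → posterior Dirichlet(8, 9/4, 5)
obs 5: x=1 → posterior Dirichlet(8, 13/4, 5)
obs 6: x=2 → posterior Dirichlet(8, 13/4, 6)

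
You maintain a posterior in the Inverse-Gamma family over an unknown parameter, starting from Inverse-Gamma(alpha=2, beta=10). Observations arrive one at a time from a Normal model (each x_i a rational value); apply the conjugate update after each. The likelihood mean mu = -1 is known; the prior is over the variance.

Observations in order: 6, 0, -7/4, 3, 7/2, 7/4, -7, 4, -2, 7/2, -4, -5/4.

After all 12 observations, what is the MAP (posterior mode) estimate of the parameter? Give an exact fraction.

1097/96

obs 1: x=6 → posterior Inverse-Gamma(5/2, 69/2)
obs 2: x=0 → posterior Inverse-Gamma(3, 35)
obs 3: x=-7/4 → posterior Inverse-Gamma(7/2, 1129/32)
obs 4: x=3 → posterior Inverse-Gamma(4, 1385/32)
obs 5: x=7/2 → posterior Inverse-Gamma(9/2, 1709/32)
obs 6: x=7/4 → posterior Inverse-Gamma(5, 915/16)
obs 7: x=-7 → posterior Inverse-Gamma(11/2, 1203/16)
obs 8: x=4 → posterior Inverse-Gamma(6, 1403/16)
obs 9: x=-2 → posterior Inverse-Gamma(13/2, 1411/16)
obs 10: x=7/2 → posterior Inverse-Gamma(7, 1573/16)
obs 11: x=-4 → posterior Inverse-Gamma(15/2, 1645/16)
obs 12: x=-5/4 → posterior Inverse-Gamma(8, 3291/32)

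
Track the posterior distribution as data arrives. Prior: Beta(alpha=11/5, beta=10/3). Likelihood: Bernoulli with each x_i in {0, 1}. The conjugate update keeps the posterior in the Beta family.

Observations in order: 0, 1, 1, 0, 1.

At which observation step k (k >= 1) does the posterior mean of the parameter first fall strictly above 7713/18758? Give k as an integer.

obs 1: x=0 → posterior Beta(11/5, 13/3)
obs 2: x=1 → posterior Beta(16/5, 13/3)
obs 3: x=1 → posterior Beta(21/5, 13/3)
obs 4: x=0 → posterior Beta(21/5, 16/3)
obs 5: x=1 → posterior Beta(26/5, 16/3)

k = 2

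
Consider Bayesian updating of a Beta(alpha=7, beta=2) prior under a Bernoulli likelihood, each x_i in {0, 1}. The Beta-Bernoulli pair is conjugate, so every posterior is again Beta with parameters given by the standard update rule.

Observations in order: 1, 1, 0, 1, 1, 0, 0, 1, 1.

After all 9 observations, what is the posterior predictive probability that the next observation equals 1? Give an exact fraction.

13/18

obs 1: x=1 → posterior Beta(8, 2)
obs 2: x=1 → posterior Beta(9, 2)
obs 3: x=0 → posterior Beta(9, 3)
obs 4: x=1 → posterior Beta(10, 3)
obs 5: x=1 → posterior Beta(11, 3)
obs 6: x=0 → posterior Beta(11, 4)
obs 7: x=0 → posterior Beta(11, 5)
obs 8: x=1 → posterior Beta(12, 5)
obs 9: x=1 → posterior Beta(13, 5)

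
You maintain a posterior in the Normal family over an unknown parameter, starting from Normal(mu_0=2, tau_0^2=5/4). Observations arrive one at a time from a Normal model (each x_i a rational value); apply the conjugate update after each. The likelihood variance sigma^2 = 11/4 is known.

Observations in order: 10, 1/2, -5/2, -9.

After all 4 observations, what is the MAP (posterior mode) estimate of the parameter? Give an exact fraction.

obs 1: x=10 → posterior Normal(9/2, 55/64)
obs 2: x=1/2 → posterior Normal(149/42, 55/84)
obs 3: x=-5/2 → posterior Normal(31/13, 55/104)
obs 4: x=-9 → posterior Normal(17/31, 55/124)

17/31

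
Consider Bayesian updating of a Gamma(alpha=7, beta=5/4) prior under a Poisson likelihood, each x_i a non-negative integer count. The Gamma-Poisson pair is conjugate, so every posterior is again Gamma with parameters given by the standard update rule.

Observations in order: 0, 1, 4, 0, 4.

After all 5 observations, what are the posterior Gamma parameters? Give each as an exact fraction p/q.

obs 1: x=0 → posterior Gamma(7, 9/4)
obs 2: x=1 → posterior Gamma(8, 13/4)
obs 3: x=4 → posterior Gamma(12, 17/4)
obs 4: x=0 → posterior Gamma(12, 21/4)
obs 5: x=4 → posterior Gamma(16, 25/4)

alpha=16, beta=25/4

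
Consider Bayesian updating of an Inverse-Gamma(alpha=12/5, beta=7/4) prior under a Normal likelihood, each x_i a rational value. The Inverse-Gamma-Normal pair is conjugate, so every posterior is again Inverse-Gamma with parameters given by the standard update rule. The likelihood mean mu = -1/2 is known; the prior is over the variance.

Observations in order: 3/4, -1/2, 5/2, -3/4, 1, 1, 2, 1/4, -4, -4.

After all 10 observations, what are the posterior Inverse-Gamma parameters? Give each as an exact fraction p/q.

alpha=37/5, beta=799/32

obs 1: x=3/4 → posterior Inverse-Gamma(29/10, 81/32)
obs 2: x=-1/2 → posterior Inverse-Gamma(17/5, 81/32)
obs 3: x=5/2 → posterior Inverse-Gamma(39/10, 225/32)
obs 4: x=-3/4 → posterior Inverse-Gamma(22/5, 113/16)
obs 5: x=1 → posterior Inverse-Gamma(49/10, 131/16)
obs 6: x=1 → posterior Inverse-Gamma(27/5, 149/16)
obs 7: x=2 → posterior Inverse-Gamma(59/10, 199/16)
obs 8: x=1/4 → posterior Inverse-Gamma(32/5, 407/32)
obs 9: x=-4 → posterior Inverse-Gamma(69/10, 603/32)
obs 10: x=-4 → posterior Inverse-Gamma(37/5, 799/32)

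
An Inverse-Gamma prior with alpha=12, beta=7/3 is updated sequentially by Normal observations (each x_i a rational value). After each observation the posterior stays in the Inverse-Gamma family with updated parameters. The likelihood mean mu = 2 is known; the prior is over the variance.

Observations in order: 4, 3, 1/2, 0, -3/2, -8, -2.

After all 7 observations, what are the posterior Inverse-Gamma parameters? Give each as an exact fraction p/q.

obs 1: x=4 → posterior Inverse-Gamma(25/2, 13/3)
obs 2: x=3 → posterior Inverse-Gamma(13, 29/6)
obs 3: x=1/2 → posterior Inverse-Gamma(27/2, 143/24)
obs 4: x=0 → posterior Inverse-Gamma(14, 191/24)
obs 5: x=-3/2 → posterior Inverse-Gamma(29/2, 169/12)
obs 6: x=-8 → posterior Inverse-Gamma(15, 769/12)
obs 7: x=-2 → posterior Inverse-Gamma(31/2, 865/12)

alpha=31/2, beta=865/12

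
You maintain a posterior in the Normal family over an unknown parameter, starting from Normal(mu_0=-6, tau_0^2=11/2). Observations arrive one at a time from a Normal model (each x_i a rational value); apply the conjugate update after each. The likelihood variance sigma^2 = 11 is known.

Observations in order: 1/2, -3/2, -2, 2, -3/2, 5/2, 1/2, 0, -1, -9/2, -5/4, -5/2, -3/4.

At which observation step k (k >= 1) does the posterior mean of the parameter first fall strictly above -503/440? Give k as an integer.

k = 9

obs 1: x=1/2 → posterior Normal(-23/6, 11/3)
obs 2: x=-3/2 → posterior Normal(-13/4, 11/4)
obs 3: x=-2 → posterior Normal(-3, 11/5)
obs 4: x=2 → posterior Normal(-13/6, 11/6)
obs 5: x=-3/2 → posterior Normal(-29/14, 11/7)
obs 6: x=5/2 → posterior Normal(-3/2, 11/8)
obs 7: x=1/2 → posterior Normal(-23/18, 11/9)
obs 8: x=0 → posterior Normal(-23/20, 11/10)
obs 9: x=-1 → posterior Normal(-25/22, 1)
obs 10: x=-9/2 → posterior Normal(-17/12, 11/12)
obs 11: x=-5/4 → posterior Normal(-73/52, 11/13)
obs 12: x=-5/2 → posterior Normal(-83/56, 11/14)
obs 13: x=-3/4 → posterior Normal(-43/30, 11/15)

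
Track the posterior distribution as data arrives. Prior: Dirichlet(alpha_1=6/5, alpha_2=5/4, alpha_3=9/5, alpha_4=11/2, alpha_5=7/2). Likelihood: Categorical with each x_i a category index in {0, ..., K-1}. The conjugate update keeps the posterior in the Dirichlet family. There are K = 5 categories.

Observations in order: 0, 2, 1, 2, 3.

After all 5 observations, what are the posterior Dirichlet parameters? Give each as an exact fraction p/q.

obs 1: x=0 → posterior Dirichlet(11/5, 5/4, 9/5, 11/2, 7/2)
obs 2: x=2 → posterior Dirichlet(11/5, 5/4, 14/5, 11/2, 7/2)
obs 3: x=1 → posterior Dirichlet(11/5, 9/4, 14/5, 11/2, 7/2)
obs 4: x=2 → posterior Dirichlet(11/5, 9/4, 19/5, 11/2, 7/2)
obs 5: x=3 → posterior Dirichlet(11/5, 9/4, 19/5, 13/2, 7/2)

alpha_1=11/5, alpha_2=9/4, alpha_3=19/5, alpha_4=13/2, alpha_5=7/2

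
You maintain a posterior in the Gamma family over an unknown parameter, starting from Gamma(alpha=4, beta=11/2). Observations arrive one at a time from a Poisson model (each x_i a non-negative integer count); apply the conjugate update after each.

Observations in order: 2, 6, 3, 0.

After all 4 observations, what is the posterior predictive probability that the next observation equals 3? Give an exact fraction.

obs 1: x=2 → posterior Gamma(6, 13/2)
obs 2: x=6 → posterior Gamma(12, 15/2)
obs 3: x=3 → posterior Gamma(15, 17/2)
obs 4: x=0 → posterior Gamma(15, 19/2)

82585331042518902746560/630880792396715529789561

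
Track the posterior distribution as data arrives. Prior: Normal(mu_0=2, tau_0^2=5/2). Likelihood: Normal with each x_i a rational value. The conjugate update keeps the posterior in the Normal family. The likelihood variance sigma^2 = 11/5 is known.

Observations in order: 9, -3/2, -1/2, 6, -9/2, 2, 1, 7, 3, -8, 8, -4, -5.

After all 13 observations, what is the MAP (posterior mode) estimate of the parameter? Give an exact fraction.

obs 1: x=9 → posterior Normal(269/47, 55/47)
obs 2: x=-3/2 → posterior Normal(463/144, 55/72)
obs 3: x=-1/2 → posterior Normal(219/97, 55/97)
obs 4: x=6 → posterior Normal(369/122, 55/122)
obs 5: x=-9/2 → posterior Normal(171/98, 55/147)
obs 6: x=2 → posterior Normal(613/344, 55/172)
obs 7: x=1 → posterior Normal(663/394, 55/197)
obs 8: x=7 → posterior Normal(1013/444, 55/222)
obs 9: x=3 → posterior Normal(1163/494, 55/247)
obs 10: x=-8 → posterior Normal(763/544, 55/272)
obs 11: x=8 → posterior Normal(1163/594, 5/27)
obs 12: x=-4 → posterior Normal(963/644, 55/322)
obs 13: x=-5 → posterior Normal(713/694, 55/347)

713/694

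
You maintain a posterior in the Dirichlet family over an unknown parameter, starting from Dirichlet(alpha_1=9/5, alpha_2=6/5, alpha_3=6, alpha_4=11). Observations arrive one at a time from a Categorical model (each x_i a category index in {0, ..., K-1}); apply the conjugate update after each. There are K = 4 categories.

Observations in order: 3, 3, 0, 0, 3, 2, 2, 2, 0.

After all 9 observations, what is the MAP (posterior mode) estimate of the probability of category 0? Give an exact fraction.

19/125

obs 1: x=3 → posterior Dirichlet(9/5, 6/5, 6, 12)
obs 2: x=3 → posterior Dirichlet(9/5, 6/5, 6, 13)
obs 3: x=0 → posterior Dirichlet(14/5, 6/5, 6, 13)
obs 4: x=0 → posterior Dirichlet(19/5, 6/5, 6, 13)
obs 5: x=3 → posterior Dirichlet(19/5, 6/5, 6, 14)
obs 6: x=2 → posterior Dirichlet(19/5, 6/5, 7, 14)
obs 7: x=2 → posterior Dirichlet(19/5, 6/5, 8, 14)
obs 8: x=2 → posterior Dirichlet(19/5, 6/5, 9, 14)
obs 9: x=0 → posterior Dirichlet(24/5, 6/5, 9, 14)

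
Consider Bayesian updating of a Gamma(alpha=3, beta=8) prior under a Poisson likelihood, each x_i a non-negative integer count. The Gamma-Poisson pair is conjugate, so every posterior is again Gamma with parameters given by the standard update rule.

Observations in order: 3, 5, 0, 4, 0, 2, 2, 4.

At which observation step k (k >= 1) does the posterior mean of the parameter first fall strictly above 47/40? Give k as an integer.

k = 4

obs 1: x=3 → posterior Gamma(6, 9)
obs 2: x=5 → posterior Gamma(11, 10)
obs 3: x=0 → posterior Gamma(11, 11)
obs 4: x=4 → posterior Gamma(15, 12)
obs 5: x=0 → posterior Gamma(15, 13)
obs 6: x=2 → posterior Gamma(17, 14)
obs 7: x=2 → posterior Gamma(19, 15)
obs 8: x=4 → posterior Gamma(23, 16)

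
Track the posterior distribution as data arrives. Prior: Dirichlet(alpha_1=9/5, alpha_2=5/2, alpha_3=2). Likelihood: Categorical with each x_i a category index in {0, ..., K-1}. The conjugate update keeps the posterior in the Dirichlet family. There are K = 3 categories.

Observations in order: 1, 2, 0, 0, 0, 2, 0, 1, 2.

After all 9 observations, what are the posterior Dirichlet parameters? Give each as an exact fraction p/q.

obs 1: x=1 → posterior Dirichlet(9/5, 7/2, 2)
obs 2: x=2 → posterior Dirichlet(9/5, 7/2, 3)
obs 3: x=0 → posterior Dirichlet(14/5, 7/2, 3)
obs 4: x=0 → posterior Dirichlet(19/5, 7/2, 3)
obs 5: x=0 → posterior Dirichlet(24/5, 7/2, 3)
obs 6: x=2 → posterior Dirichlet(24/5, 7/2, 4)
obs 7: x=0 → posterior Dirichlet(29/5, 7/2, 4)
obs 8: x=1 → posterior Dirichlet(29/5, 9/2, 4)
obs 9: x=2 → posterior Dirichlet(29/5, 9/2, 5)

alpha_1=29/5, alpha_2=9/2, alpha_3=5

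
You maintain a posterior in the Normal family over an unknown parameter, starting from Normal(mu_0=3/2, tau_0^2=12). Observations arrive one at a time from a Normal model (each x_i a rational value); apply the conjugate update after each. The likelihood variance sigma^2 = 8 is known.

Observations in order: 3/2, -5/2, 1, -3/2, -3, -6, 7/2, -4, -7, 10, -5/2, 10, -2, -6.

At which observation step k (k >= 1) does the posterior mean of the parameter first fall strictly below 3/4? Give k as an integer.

obs 1: x=3/2 → posterior Normal(3/2, 24/5)
obs 2: x=-5/2 → posterior Normal(0, 3)
obs 3: x=1 → posterior Normal(3/11, 24/11)
obs 4: x=-3/2 → posterior Normal(-3/28, 12/7)
obs 5: x=-3 → posterior Normal(-21/34, 24/17)
obs 6: x=-6 → posterior Normal(-57/40, 6/5)
obs 7: x=7/2 → posterior Normal(-18/23, 24/23)
obs 8: x=-4 → posterior Normal(-15/13, 12/13)
obs 9: x=-7 → posterior Normal(-51/29, 24/29)
obs 10: x=10 → posterior Normal(-21/32, 3/4)
obs 11: x=-5/2 → posterior Normal(-57/70, 24/35)
obs 12: x=10 → posterior Normal(3/76, 12/19)
obs 13: x=-2 → posterior Normal(-9/82, 24/41)
obs 14: x=-6 → posterior Normal(-45/88, 6/11)

k = 2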